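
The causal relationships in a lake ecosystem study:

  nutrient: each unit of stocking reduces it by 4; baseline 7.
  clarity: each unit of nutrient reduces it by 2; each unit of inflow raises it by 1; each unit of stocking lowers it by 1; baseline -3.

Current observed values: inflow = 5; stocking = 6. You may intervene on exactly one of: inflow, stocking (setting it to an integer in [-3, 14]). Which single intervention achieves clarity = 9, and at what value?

set stocking = 3

Intervening on inflow: clarity = inflow + 25. Reaching 9 requires inflow = -16, outside [-3, 14].
Intervening on stocking: with other inputs at their observed values, clarity = 7*stocking - 12. Solving for 9 gives stocking = 3, within [-3, 14].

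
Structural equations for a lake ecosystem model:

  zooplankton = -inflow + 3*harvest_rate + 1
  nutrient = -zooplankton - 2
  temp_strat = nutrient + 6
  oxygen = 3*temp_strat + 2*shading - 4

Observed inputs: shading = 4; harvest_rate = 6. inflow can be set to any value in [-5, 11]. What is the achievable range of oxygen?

Substituting into the zooplankton equation gives zooplankton = -inflow + 19.
Substituting into the nutrient equation gives nutrient = inflow - 21.
This gives temp_strat = inflow - 15.
oxygen becomes 3*inflow - 41.
Linear in inflow, so extremes are at the endpoints: inflow = -5 gives oxygen = -56; inflow = 11 gives oxygen = -8.

-56 to -8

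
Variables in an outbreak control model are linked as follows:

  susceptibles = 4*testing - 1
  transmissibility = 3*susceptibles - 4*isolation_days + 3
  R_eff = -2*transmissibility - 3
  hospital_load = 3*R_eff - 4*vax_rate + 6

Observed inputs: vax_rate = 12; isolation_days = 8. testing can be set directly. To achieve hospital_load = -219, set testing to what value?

testing = 5

Substituting into the transmissibility equation gives transmissibility = 12*testing - 32.
Substituting into the R_eff equation gives R_eff = -24*testing + 61.
This gives hospital_load = -72*testing + 141.
Solve -72*testing + 141 = -219: testing = (-219 - 141) / -72 = 5.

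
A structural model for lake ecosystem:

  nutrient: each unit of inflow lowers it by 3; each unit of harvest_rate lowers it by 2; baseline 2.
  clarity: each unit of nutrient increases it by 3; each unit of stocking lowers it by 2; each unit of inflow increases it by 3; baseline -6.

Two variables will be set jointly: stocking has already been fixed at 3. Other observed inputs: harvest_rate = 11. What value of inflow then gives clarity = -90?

inflow = 3

With stocking held at 3:
Substituting into the nutrient equation gives nutrient = -3*inflow - 20.
So clarity = -6*inflow - 72.
Solve -6*inflow - 72 = -90: inflow = (-90 + 72) / -6 = 3.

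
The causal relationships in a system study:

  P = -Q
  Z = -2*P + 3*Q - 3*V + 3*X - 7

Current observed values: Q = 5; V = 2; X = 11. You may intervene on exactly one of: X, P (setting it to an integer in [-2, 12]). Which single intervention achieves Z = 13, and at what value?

set P = 11

Intervening on X: Z = 3*X + 12. Reaching 13 requires X = 1/3, not an integer.
Intervening on P: with other inputs at their observed values, Z = -2*P + 35. Solving for 13 gives P = 11, within [-2, 12].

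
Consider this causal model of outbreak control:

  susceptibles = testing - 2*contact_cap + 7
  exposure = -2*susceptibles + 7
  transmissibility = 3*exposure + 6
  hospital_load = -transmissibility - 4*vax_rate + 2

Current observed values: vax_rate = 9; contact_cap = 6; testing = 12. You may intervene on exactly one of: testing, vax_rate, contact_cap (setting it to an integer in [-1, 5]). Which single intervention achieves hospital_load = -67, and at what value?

Intervening on testing: with other inputs at their observed values, hospital_load = 6*testing - 91. Solving for -67 gives testing = 4, within [-1, 5].
Intervening on vax_rate: hospital_load = -4*vax_rate + 17. Reaching -67 requires vax_rate = 21, outside [-1, 5].
Intervening on contact_cap: hospital_load = -12*contact_cap + 53. Reaching -67 requires contact_cap = 10, outside [-1, 5].

set testing = 4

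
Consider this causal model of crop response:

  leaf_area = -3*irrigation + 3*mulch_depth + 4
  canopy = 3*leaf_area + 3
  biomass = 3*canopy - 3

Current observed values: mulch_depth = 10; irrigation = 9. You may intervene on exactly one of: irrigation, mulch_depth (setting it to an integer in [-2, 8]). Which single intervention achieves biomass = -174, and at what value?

Intervening on irrigation: biomass = -27*irrigation + 312. Reaching -174 requires irrigation = 18, outside [-2, 8].
Intervening on mulch_depth: with other inputs at their observed values, biomass = 27*mulch_depth - 201. Solving for -174 gives mulch_depth = 1, within [-2, 8].

set mulch_depth = 1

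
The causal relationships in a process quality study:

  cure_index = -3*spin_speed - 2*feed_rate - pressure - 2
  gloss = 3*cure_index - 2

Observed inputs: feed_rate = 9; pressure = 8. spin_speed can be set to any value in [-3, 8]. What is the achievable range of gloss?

Substituting into the cure_index equation gives cure_index = -3*spin_speed - 28.
So gloss = -9*spin_speed - 86.
Linear in spin_speed, so extremes are at the endpoints: spin_speed = -3 gives gloss = -59; spin_speed = 8 gives gloss = -158.

-158 to -59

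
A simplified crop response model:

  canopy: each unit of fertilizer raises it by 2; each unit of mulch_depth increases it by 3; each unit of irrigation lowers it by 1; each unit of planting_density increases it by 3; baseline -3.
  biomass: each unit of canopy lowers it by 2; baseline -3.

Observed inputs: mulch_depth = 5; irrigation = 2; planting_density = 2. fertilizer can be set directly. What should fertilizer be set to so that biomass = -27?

Substituting into the canopy equation gives canopy = 2*fertilizer + 16.
This gives biomass = -4*fertilizer - 35.
Solve -4*fertilizer - 35 = -27: fertilizer = (-27 + 35) / -4 = -2.

fertilizer = -2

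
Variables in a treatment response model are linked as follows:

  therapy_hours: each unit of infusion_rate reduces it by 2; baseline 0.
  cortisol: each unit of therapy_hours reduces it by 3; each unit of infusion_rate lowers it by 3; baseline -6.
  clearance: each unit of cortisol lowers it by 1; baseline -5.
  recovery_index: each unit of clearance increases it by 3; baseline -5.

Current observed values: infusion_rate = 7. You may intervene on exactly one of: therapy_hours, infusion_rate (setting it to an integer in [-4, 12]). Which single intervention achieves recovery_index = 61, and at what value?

Intervening on therapy_hours: with other inputs at their observed values, recovery_index = 9*therapy_hours + 61. Solving for 61 gives therapy_hours = 0, within [-4, 12].
Intervening on infusion_rate: recovery_index = -9*infusion_rate - 2. Reaching 61 requires infusion_rate = -7, outside [-4, 12].

set therapy_hours = 0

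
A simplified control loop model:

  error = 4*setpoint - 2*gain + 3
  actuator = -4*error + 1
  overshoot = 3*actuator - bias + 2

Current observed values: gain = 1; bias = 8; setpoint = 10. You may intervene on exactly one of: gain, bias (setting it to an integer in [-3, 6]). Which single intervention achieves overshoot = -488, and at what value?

Intervening on gain: overshoot = 24*gain - 519. Reaching -488 requires gain = 31/24, not an integer.
Intervening on bias: with other inputs at their observed values, overshoot = -bias - 487. Solving for -488 gives bias = 1, within [-3, 6].

set bias = 1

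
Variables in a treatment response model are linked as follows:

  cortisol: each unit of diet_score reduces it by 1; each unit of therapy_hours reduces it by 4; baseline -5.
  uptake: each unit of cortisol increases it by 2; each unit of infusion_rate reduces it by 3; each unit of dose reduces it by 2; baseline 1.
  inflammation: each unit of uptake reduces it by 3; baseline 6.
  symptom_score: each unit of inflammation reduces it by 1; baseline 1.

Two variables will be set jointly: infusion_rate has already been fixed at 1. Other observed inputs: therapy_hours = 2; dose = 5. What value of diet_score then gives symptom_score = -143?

diet_score = 4

With infusion_rate held at 1:
Substituting into the cortisol equation gives cortisol = -diet_score - 13.
Substituting into the uptake equation gives uptake = -2*diet_score - 38.
Substituting into the inflammation equation gives inflammation = 6*diet_score + 120.
Substituting into the symptom_score equation gives symptom_score = -6*diet_score - 119.
Solve -6*diet_score - 119 = -143: diet_score = (-143 + 119) / -6 = 4.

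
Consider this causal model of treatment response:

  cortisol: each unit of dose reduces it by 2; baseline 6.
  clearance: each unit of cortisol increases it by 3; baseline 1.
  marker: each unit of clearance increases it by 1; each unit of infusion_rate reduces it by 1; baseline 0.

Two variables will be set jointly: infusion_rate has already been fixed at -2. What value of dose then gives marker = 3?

With infusion_rate held at -2:
Substituting into the clearance equation gives clearance = -6*dose + 19.
Substituting into the marker equation gives marker = -6*dose + 21.
Solve -6*dose + 21 = 3: dose = (3 - 21) / -6 = 3.

dose = 3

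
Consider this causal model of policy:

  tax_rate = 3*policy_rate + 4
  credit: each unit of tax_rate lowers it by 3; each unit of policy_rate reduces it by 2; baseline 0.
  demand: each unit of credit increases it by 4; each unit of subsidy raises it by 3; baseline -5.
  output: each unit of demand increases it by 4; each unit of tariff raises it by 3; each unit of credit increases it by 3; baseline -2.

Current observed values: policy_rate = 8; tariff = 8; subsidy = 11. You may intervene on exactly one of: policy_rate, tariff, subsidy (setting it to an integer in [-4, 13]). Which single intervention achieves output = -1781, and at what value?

Intervening on policy_rate: output = -209*policy_rate - 94. Reaching -1781 requires policy_rate = 1687/209, not an integer.
Intervening on tariff: with other inputs at their observed values, output = 3*tariff - 1790. Solving for -1781 gives tariff = 3, within [-4, 13].
Intervening on subsidy: output = 12*subsidy - 1898. Reaching -1781 requires subsidy = 39/4, not an integer.

set tariff = 3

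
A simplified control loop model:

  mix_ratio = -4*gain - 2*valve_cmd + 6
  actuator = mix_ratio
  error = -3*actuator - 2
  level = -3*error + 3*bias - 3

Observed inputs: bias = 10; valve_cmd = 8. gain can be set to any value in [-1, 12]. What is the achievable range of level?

-489 to -21

Substituting into the mix_ratio equation gives mix_ratio = -4*gain - 10.
Substituting into the actuator equation gives actuator = -4*gain - 10.
Substituting into the error equation gives error = 12*gain + 28.
So level = -36*gain - 57.
Linear in gain, so extremes are at the endpoints: gain = -1 gives level = -21; gain = 12 gives level = -489.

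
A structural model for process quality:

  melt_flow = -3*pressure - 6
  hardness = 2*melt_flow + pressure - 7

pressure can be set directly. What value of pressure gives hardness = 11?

pressure = -6

Substituting into the hardness equation gives hardness = -5*pressure - 19.
Solve -5*pressure - 19 = 11: pressure = (11 + 19) / -5 = -6.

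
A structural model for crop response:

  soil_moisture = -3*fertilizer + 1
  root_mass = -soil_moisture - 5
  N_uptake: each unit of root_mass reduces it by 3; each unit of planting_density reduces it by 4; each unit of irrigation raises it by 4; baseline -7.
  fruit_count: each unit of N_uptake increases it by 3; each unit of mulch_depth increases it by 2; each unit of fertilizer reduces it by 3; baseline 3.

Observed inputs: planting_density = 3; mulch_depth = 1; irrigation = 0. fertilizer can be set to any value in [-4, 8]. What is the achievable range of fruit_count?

-238 to 122

Substituting into the root_mass equation gives root_mass = 3*fertilizer - 6.
N_uptake becomes -9*fertilizer - 1.
So fruit_count = -30*fertilizer + 2.
Linear in fertilizer, so extremes are at the endpoints: fertilizer = -4 gives fruit_count = 122; fertilizer = 8 gives fruit_count = -238.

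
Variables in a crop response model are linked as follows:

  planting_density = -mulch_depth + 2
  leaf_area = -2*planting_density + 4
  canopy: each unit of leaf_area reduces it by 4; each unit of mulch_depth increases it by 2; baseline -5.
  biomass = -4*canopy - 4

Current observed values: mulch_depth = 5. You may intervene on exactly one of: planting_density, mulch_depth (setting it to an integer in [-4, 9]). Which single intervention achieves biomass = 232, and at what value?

Intervening on planting_density: biomass = -32*planting_density + 40. Reaching 232 requires planting_density = -6, outside [-4, 9].
Intervening on mulch_depth: with other inputs at their observed values, biomass = 24*mulch_depth + 16. Solving for 232 gives mulch_depth = 9, within [-4, 9].

set mulch_depth = 9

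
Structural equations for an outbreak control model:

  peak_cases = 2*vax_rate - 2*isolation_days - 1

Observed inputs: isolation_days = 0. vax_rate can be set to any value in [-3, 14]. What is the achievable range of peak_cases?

-7 to 27

Substituting into the peak_cases equation gives peak_cases = 2*vax_rate - 1.
Linear in vax_rate, so extremes are at the endpoints: vax_rate = -3 gives peak_cases = -7; vax_rate = 14 gives peak_cases = 27.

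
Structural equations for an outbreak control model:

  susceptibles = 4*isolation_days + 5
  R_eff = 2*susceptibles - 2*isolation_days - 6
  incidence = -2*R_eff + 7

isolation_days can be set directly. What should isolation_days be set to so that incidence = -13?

isolation_days = 1

Substituting into the R_eff equation gives R_eff = 6*isolation_days + 4.
This gives incidence = -12*isolation_days - 1.
Solve -12*isolation_days - 1 = -13: isolation_days = (-13 + 1) / -12 = 1.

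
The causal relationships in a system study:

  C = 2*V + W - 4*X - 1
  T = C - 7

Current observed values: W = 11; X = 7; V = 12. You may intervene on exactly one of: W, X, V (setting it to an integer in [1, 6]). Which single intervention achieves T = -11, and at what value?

Intervening on W: with other inputs at their observed values, T = W - 12. Solving for -11 gives W = 1, within [1, 6].
Intervening on X: T = -4*X + 27. Reaching -11 requires X = 19/2, not an integer.
Intervening on V: T = 2*V - 25. Reaching -11 requires V = 7, outside [1, 6].

set W = 1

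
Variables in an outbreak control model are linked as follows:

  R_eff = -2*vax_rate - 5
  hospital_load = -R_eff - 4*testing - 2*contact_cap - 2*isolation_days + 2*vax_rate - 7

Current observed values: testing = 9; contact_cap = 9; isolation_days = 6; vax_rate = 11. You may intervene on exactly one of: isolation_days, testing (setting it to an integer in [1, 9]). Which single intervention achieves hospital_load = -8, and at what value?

set testing = 5

Intervening on isolation_days: hospital_load = -2*isolation_days - 12. Reaching -8 requires isolation_days = -2, outside [1, 9].
Intervening on testing: with other inputs at their observed values, hospital_load = -4*testing + 12. Solving for -8 gives testing = 5, within [1, 9].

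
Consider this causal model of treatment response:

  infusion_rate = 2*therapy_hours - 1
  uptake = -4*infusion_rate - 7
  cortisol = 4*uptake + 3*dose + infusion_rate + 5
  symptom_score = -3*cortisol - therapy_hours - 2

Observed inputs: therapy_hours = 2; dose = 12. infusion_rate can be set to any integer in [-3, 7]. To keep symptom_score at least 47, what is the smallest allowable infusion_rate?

Intervening on infusion_rate fixes its value directly, overriding its dependence on therapy_hours.
Substituting into the cortisol equation gives cortisol = -15*infusion_rate + 13.
Substituting into the symptom_score equation gives symptom_score = 45*infusion_rate - 43.
Require 45*infusion_rate - 43 ≥ 47, so infusion_rate ≥ 2.
The smallest integer in [-3, 7] satisfying this is 2.

infusion_rate = 2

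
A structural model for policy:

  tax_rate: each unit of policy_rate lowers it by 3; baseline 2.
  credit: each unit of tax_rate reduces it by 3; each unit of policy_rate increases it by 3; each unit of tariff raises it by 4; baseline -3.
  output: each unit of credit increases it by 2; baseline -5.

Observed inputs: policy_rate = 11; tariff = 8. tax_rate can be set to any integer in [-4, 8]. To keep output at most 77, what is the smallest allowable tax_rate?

tax_rate = 7

Intervening on tax_rate fixes its value directly, overriding its dependence on policy_rate.
Substituting into the credit equation gives credit = -3*tax_rate + 62.
output becomes -6*tax_rate + 119.
Require -6*tax_rate + 119 ≤ 77, so tax_rate ≥ 7.
The smallest integer in [-4, 8] satisfying this is 7.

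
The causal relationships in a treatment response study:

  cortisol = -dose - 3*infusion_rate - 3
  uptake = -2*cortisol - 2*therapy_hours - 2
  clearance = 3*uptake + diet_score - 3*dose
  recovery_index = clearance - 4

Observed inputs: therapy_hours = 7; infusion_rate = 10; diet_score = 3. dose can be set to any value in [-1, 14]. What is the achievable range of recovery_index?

146 to 191

Substituting into the cortisol equation gives cortisol = -dose - 33.
This gives uptake = 2*dose + 50.
Substituting into the clearance equation gives clearance = 3*dose + 153.
recovery_index becomes 3*dose + 149.
Linear in dose, so extremes are at the endpoints: dose = -1 gives recovery_index = 146; dose = 14 gives recovery_index = 191.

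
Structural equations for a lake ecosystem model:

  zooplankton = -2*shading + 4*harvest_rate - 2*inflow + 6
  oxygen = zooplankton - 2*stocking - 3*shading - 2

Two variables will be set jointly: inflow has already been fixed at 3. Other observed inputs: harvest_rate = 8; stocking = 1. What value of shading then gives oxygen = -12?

shading = 8

With inflow held at 3:
Substituting into the zooplankton equation gives zooplankton = -2*shading + 32.
Substituting into the oxygen equation gives oxygen = -5*shading + 28.
Solve -5*shading + 28 = -12: shading = (-12 - 28) / -5 = 8.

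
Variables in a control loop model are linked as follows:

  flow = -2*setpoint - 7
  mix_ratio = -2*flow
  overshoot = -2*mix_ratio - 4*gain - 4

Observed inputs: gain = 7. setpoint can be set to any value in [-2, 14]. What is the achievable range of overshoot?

-172 to -44

Substituting into the mix_ratio equation gives mix_ratio = 4*setpoint + 14.
Substituting into the overshoot equation gives overshoot = -8*setpoint - 60.
Linear in setpoint, so extremes are at the endpoints: setpoint = -2 gives overshoot = -44; setpoint = 14 gives overshoot = -172.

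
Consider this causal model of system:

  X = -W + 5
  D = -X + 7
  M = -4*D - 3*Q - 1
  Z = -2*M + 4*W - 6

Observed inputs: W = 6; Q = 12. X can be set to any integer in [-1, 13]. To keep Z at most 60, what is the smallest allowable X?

X = 11

Intervening on X fixes its value directly, overriding its dependence on W.
Substituting into the M equation gives M = 4*X - 65.
Z becomes -8*X + 148.
Require -8*X + 148 ≤ 60, so X ≥ 11.
The smallest integer in [-1, 13] satisfying this is 11.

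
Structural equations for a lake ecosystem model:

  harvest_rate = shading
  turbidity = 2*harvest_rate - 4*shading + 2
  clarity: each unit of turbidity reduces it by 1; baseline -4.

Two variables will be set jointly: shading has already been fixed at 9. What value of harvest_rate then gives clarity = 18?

With shading held at 9:
Intervening on harvest_rate fixes its value directly, overriding its dependence on shading.
Substituting into the turbidity equation gives turbidity = 2*harvest_rate - 34.
So clarity = -2*harvest_rate + 30.
Solve -2*harvest_rate + 30 = 18: harvest_rate = (18 - 30) / -2 = 6.

harvest_rate = 6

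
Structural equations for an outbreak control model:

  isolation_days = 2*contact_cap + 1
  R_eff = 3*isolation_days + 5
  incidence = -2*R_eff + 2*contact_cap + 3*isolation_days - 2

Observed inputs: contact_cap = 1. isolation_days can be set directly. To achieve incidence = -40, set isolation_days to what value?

Intervening on isolation_days fixes its value directly, overriding its dependence on contact_cap.
Substituting into the incidence equation gives incidence = -3*isolation_days - 10.
Solve -3*isolation_days - 10 = -40: isolation_days = (-40 + 10) / -3 = 10.

isolation_days = 10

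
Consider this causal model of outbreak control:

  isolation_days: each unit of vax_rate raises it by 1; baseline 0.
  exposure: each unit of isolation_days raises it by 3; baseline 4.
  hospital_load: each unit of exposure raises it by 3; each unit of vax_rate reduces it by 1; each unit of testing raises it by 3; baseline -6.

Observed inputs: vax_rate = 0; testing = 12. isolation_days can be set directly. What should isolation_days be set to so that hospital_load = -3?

isolation_days = -5

Intervening on isolation_days fixes its value directly, overriding its dependence on vax_rate.
Substituting into the hospital_load equation gives hospital_load = 9*isolation_days + 42.
Solve 9*isolation_days + 42 = -3: isolation_days = (-3 - 42) / 9 = -5.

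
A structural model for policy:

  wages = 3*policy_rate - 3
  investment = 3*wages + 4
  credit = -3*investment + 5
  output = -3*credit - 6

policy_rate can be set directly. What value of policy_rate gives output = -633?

policy_rate = -7

Substituting into the investment equation gives investment = 9*policy_rate - 5.
Substituting into the credit equation gives credit = -27*policy_rate + 20.
This gives output = 81*policy_rate - 66.
Solve 81*policy_rate - 66 = -633: policy_rate = (-633 + 66) / 81 = -7.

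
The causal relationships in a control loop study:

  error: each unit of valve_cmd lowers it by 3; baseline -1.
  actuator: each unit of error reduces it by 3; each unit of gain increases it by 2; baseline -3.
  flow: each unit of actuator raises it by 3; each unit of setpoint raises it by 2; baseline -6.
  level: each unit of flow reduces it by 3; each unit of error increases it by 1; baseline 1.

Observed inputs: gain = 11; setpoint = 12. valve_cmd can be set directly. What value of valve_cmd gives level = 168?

Substituting into the actuator equation gives actuator = 9*valve_cmd + 22.
Substituting into the flow equation gives flow = 27*valve_cmd + 84.
Substituting into the level equation gives level = -84*valve_cmd - 252.
Solve -84*valve_cmd - 252 = 168: valve_cmd = (168 + 252) / -84 = -5.

valve_cmd = -5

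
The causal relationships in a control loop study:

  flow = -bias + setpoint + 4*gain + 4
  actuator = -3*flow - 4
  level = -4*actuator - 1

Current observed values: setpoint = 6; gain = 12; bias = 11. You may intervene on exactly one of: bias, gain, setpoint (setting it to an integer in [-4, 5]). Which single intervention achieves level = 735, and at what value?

Intervening on bias: with other inputs at their observed values, level = -12*bias + 711. Solving for 735 gives bias = -2, within [-4, 5].
Intervening on gain: level = 48*gain + 3. Reaching 735 requires gain = 61/4, not an integer.
Intervening on setpoint: level = 12*setpoint + 507. Reaching 735 requires setpoint = 19, outside [-4, 5].

set bias = -2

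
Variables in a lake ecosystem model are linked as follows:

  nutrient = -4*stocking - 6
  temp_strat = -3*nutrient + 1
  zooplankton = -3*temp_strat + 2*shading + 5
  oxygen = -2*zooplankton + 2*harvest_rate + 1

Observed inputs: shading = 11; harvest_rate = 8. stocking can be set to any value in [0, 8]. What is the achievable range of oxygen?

77 to 653

Substituting into the temp_strat equation gives temp_strat = 12*stocking + 19.
zooplankton becomes -36*stocking - 30.
oxygen becomes 72*stocking + 77.
Linear in stocking, so extremes are at the endpoints: stocking = 0 gives oxygen = 77; stocking = 8 gives oxygen = 653.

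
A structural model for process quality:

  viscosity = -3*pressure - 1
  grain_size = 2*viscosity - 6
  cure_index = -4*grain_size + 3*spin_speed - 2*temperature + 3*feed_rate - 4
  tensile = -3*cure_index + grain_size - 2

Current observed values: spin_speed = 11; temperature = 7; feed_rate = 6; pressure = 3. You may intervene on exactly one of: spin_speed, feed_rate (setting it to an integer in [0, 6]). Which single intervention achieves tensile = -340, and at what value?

set spin_speed = 0

Intervening on spin_speed: with other inputs at their observed values, tensile = -9*spin_speed - 340. Solving for -340 gives spin_speed = 0, within [0, 6].
Intervening on feed_rate: tensile = -9*feed_rate - 385. Reaching -340 requires feed_rate = -5, outside [0, 6].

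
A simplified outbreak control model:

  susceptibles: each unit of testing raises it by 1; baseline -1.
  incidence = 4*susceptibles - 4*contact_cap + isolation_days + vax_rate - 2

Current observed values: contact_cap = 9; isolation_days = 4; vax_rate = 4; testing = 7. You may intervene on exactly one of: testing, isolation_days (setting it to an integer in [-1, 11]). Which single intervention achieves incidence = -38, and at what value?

set testing = -1

Intervening on testing: with other inputs at their observed values, incidence = 4*testing - 34. Solving for -38 gives testing = -1, within [-1, 11].
Intervening on isolation_days: incidence = isolation_days - 10. Reaching -38 requires isolation_days = -28, outside [-1, 11].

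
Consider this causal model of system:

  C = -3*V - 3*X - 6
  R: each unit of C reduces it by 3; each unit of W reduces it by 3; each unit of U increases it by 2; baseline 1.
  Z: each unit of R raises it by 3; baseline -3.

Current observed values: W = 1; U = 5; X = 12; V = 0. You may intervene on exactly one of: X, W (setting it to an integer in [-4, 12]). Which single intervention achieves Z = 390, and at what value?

set W = 2

Intervening on X: Z = 27*X + 75. Reaching 390 requires X = 35/3, not an integer.
Intervening on W: with other inputs at their observed values, Z = -9*W + 408. Solving for 390 gives W = 2, within [-4, 12].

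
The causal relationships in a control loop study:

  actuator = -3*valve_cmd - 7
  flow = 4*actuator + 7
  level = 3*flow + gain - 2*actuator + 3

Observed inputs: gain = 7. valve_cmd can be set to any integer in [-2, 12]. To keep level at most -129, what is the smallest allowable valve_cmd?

Substituting into the flow equation gives flow = -12*valve_cmd - 21.
Substituting into the level equation gives level = -30*valve_cmd - 39.
Require -30*valve_cmd - 39 ≤ -129, so valve_cmd ≥ 3.
The smallest integer in [-2, 12] satisfying this is 3.

valve_cmd = 3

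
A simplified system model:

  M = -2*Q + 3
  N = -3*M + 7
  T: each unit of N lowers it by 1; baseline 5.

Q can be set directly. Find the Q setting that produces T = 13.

Substituting into the N equation gives N = 6*Q - 2.
This gives T = -6*Q + 7.
Solve -6*Q + 7 = 13: Q = (13 - 7) / -6 = -1.

Q = -1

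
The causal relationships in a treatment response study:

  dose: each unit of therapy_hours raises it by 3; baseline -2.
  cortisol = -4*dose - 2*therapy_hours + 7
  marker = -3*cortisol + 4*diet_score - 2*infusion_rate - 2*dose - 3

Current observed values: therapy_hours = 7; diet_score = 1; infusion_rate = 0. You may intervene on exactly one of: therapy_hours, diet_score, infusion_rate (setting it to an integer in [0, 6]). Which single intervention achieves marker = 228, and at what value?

set diet_score = 5

Intervening on therapy_hours: marker = 36*therapy_hours - 40. Reaching 228 requires therapy_hours = 67/9, not an integer.
Intervening on diet_score: with other inputs at their observed values, marker = 4*diet_score + 208. Solving for 228 gives diet_score = 5, within [0, 6].
Intervening on infusion_rate: marker = -2*infusion_rate + 212. Reaching 228 requires infusion_rate = -8, outside [0, 6].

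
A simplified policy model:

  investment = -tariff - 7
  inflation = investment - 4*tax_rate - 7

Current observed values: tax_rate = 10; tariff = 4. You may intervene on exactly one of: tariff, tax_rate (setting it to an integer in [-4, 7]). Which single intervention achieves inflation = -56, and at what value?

Intervening on tariff: with other inputs at their observed values, inflation = -tariff - 54. Solving for -56 gives tariff = 2, within [-4, 7].
Intervening on tax_rate: inflation = -4*tax_rate - 18. Reaching -56 requires tax_rate = 19/2, not an integer.

set tariff = 2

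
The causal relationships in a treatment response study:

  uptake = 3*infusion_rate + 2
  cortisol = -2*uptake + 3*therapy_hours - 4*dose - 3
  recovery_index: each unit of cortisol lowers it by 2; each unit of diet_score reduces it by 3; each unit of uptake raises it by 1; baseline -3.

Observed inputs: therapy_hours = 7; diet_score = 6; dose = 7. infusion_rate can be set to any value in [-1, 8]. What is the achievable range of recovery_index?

-6 to 129

Substituting into the cortisol equation gives cortisol = -6*infusion_rate - 14.
Substituting into the recovery_index equation gives recovery_index = 15*infusion_rate + 9.
Linear in infusion_rate, so extremes are at the endpoints: infusion_rate = -1 gives recovery_index = -6; infusion_rate = 8 gives recovery_index = 129.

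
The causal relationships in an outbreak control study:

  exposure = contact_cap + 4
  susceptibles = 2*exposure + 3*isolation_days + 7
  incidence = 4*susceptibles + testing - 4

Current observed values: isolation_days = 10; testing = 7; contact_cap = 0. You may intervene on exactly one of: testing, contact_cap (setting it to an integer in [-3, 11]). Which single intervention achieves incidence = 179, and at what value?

Intervening on testing: with other inputs at their observed values, incidence = testing + 176. Solving for 179 gives testing = 3, within [-3, 11].
Intervening on contact_cap: incidence = 8*contact_cap + 183. Reaching 179 requires contact_cap = -1/2, not an integer.

set testing = 3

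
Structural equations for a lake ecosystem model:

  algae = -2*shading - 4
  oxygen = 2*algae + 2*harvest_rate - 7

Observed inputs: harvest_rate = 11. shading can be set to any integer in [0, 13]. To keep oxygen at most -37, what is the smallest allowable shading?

Substituting into the oxygen equation gives oxygen = -4*shading + 7.
Require -4*shading + 7 ≤ -37, so shading ≥ 11.
The smallest integer in [0, 13] satisfying this is 11.

shading = 11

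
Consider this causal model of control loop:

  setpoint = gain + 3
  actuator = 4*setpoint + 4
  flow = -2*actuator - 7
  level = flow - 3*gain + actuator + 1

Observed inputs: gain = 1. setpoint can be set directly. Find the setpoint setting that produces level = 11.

setpoint = -6

Intervening on setpoint fixes its value directly, overriding its dependence on gain.
Substituting into the flow equation gives flow = -8*setpoint - 15.
level becomes -4*setpoint - 13.
Solve -4*setpoint - 13 = 11: setpoint = (11 + 13) / -4 = -6.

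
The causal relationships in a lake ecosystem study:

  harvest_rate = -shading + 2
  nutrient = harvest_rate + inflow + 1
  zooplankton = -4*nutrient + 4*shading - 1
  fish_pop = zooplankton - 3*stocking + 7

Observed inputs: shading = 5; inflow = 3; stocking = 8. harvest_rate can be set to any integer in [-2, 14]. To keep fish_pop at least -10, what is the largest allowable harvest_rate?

Intervening on harvest_rate fixes its value directly, overriding its dependence on shading.
Substituting into the nutrient equation gives nutrient = harvest_rate + 4.
This gives zooplankton = -4*harvest_rate + 3.
Substituting into the fish_pop equation gives fish_pop = -4*harvest_rate - 14.
Require -4*harvest_rate - 14 ≥ -10, so harvest_rate ≤ -1.
The largest integer in [-2, 14] satisfying this is -1.

harvest_rate = -1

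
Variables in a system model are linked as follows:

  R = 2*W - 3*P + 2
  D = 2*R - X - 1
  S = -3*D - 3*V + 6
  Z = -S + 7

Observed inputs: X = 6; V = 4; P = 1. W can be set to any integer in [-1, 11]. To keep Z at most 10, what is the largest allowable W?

Substituting into the R equation gives R = 2*W - 1.
This gives D = 4*W - 9.
So S = -12*W + 21.
So Z = 12*W - 14.
Require 12*W - 14 ≤ 10, so W ≤ 2.
The largest integer in [-1, 11] satisfying this is 2.

W = 2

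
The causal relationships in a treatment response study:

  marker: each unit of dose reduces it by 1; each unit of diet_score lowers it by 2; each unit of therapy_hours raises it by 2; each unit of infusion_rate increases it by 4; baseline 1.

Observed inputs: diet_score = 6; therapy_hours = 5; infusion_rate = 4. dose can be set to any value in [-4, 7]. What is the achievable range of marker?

Substituting into the marker equation gives marker = -dose + 15.
Linear in dose, so extremes are at the endpoints: dose = -4 gives marker = 19; dose = 7 gives marker = 8.

8 to 19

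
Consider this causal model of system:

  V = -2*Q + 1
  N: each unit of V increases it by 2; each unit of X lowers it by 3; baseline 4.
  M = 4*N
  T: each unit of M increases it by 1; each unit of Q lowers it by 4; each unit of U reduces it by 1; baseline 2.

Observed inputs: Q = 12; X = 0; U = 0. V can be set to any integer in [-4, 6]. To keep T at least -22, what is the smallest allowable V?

Intervening on V fixes its value directly, overriding its dependence on Q.
Substituting into the N equation gives N = 2*V + 4.
Substituting into the M equation gives M = 8*V + 16.
This gives T = 8*V - 30.
Require 8*V - 30 ≥ -22, so V ≥ 1.
The smallest integer in [-4, 6] satisfying this is 1.

V = 1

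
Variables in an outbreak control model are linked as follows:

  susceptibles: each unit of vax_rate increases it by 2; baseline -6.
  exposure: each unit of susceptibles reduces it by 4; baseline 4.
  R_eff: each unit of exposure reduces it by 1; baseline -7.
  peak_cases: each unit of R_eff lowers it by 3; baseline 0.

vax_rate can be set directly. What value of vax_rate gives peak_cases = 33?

vax_rate = 3

Substituting into the exposure equation gives exposure = -8*vax_rate + 28.
Substituting into the R_eff equation gives R_eff = 8*vax_rate - 35.
Substituting into the peak_cases equation gives peak_cases = -24*vax_rate + 105.
Solve -24*vax_rate + 105 = 33: vax_rate = (33 - 105) / -24 = 3.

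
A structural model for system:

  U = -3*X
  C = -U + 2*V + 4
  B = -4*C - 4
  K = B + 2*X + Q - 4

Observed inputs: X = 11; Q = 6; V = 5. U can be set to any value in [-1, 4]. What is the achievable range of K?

-40 to -20

Intervening on U fixes its value directly, overriding its dependence on X.
Substituting into the C equation gives C = -U + 14.
This gives B = 4*U - 60.
So K = 4*U - 36.
Linear in U, so extremes are at the endpoints: U = -1 gives K = -40; U = 4 gives K = -20.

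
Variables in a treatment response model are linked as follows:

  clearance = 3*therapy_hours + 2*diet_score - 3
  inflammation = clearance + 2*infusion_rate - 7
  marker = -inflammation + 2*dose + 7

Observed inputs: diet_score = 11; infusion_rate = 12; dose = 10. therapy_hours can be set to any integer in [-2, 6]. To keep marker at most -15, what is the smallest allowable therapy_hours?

Substituting into the clearance equation gives clearance = 3*therapy_hours + 19.
This gives inflammation = 3*therapy_hours + 36.
This gives marker = -3*therapy_hours - 9.
Require -3*therapy_hours - 9 ≤ -15, so therapy_hours ≥ 2.
The smallest integer in [-2, 6] satisfying this is 2.

therapy_hours = 2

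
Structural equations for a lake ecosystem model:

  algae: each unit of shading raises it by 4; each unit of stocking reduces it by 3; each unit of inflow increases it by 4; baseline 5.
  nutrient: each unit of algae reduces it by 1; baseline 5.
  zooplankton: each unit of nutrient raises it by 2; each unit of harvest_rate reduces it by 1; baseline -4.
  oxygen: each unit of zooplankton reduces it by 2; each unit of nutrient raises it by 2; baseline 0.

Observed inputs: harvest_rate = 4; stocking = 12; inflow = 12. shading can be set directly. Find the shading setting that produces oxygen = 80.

Substituting into the algae equation gives algae = 4*shading + 17.
This gives nutrient = -4*shading - 12.
Substituting into the zooplankton equation gives zooplankton = -8*shading - 32.
Substituting into the oxygen equation gives oxygen = 8*shading + 40.
Solve 8*shading + 40 = 80: shading = (80 - 40) / 8 = 5.

shading = 5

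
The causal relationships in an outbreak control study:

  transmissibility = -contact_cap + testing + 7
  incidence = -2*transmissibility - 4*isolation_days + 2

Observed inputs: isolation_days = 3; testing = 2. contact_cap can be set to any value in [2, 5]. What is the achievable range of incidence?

-24 to -18

Substituting into the transmissibility equation gives transmissibility = -contact_cap + 9.
Substituting into the incidence equation gives incidence = 2*contact_cap - 28.
Linear in contact_cap, so extremes are at the endpoints: contact_cap = 2 gives incidence = -24; contact_cap = 5 gives incidence = -18.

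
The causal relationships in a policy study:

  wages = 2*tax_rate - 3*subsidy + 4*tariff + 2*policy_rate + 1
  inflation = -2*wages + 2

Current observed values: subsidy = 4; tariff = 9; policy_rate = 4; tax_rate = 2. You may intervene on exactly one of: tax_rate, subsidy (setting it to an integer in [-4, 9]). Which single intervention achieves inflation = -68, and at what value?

set tax_rate = 1

Intervening on tax_rate: with other inputs at their observed values, inflation = -4*tax_rate - 64. Solving for -68 gives tax_rate = 1, within [-4, 9].
Intervening on subsidy: inflation = 6*subsidy - 96. Reaching -68 requires subsidy = 14/3, not an integer.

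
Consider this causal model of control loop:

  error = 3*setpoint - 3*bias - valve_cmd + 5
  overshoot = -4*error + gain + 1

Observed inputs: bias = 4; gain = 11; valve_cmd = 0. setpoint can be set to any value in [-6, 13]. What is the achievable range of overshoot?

-116 to 112

Substituting into the error equation gives error = 3*setpoint - 7.
Substituting into the overshoot equation gives overshoot = -12*setpoint + 40.
Linear in setpoint, so extremes are at the endpoints: setpoint = -6 gives overshoot = 112; setpoint = 13 gives overshoot = -116.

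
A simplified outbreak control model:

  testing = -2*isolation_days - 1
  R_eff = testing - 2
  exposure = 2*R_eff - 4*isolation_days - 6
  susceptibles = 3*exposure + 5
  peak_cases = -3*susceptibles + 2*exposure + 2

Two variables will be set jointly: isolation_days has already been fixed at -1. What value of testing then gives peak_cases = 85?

testing = -4

With isolation_days held at -1:
Intervening on testing fixes its value directly, overriding its dependence on isolation_days.
Substituting into the exposure equation gives exposure = 2*testing - 6.
This gives susceptibles = 6*testing - 13.
Substituting into the peak_cases equation gives peak_cases = -14*testing + 29.
Solve -14*testing + 29 = 85: testing = (85 - 29) / -14 = -4.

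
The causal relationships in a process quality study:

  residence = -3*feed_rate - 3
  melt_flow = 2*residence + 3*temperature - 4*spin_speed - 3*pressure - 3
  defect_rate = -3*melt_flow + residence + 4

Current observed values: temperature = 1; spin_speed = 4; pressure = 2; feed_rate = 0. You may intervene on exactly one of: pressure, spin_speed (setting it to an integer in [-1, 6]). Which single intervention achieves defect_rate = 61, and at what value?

set spin_speed = 2

Intervening on pressure: defect_rate = 9*pressure + 67. Reaching 61 requires pressure = -2/3, not an integer.
Intervening on spin_speed: with other inputs at their observed values, defect_rate = 12*spin_speed + 37. Solving for 61 gives spin_speed = 2, within [-1, 6].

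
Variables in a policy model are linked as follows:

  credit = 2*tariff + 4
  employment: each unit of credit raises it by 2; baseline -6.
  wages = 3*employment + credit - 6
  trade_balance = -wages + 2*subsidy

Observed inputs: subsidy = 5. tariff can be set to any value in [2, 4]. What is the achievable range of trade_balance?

-50 to -22

Substituting into the employment equation gives employment = 4*tariff + 2.
wages becomes 14*tariff + 4.
So trade_balance = -14*tariff + 6.
Linear in tariff, so extremes are at the endpoints: tariff = 2 gives trade_balance = -22; tariff = 4 gives trade_balance = -50.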